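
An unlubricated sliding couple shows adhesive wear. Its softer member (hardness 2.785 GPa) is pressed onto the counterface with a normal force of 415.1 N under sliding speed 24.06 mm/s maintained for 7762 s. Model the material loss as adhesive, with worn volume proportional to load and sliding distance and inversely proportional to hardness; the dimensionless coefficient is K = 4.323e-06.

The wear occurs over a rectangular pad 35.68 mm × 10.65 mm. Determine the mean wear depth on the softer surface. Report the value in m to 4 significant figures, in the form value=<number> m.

value=3.167e-07 m

Displayed values are rounded — every step holds full float precision. Rounded just once, at 4 significant figures.
Convert: Sliding speed v = 24.06 mm/s = 0.02406 m/s. Sliding distance L = v·t = 0.02406 m/s × 7762 s = 186.8 m.
Convert: Hardness H = 2.785 GPa = 2.785e+09 Pa.
Convert: Pad sides 35.68 mm × 10.65 mm = 0.03568 m × 0.01065 m. Contact area A = 0.03568 m × 0.01065 m = 3.800e-04 m².
As SI base values: W = 415.1 N, H = 2.785e+09 Pa, K = 4.323e-06.
Archard relation: V = K·W·L/H = 4.323e-06 · 415.1 · 186.8 / 2.785e+09 = 1.203e-10 m³.
Wear depth h = V/A = 1.203e-10 / 3.800e-04 = 3.167e-07 m.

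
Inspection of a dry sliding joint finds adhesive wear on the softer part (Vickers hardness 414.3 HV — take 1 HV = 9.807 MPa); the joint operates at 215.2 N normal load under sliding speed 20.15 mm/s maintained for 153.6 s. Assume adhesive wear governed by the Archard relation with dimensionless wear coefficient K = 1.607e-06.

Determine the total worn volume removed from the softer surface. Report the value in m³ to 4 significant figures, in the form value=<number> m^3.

Intermediates are displayed rounded; the computation carries full float precision — a lone final rounding to four significant figures.
Sliding speed v = 20.15 mm/s = 0.02015 m/s. Distance covered L = v·t = 0.02015 m/s × 153.6 s = 3.095 m.
Hardness H = 414.3 HV × 9.807 MPa/HV = 4063 MPa = 4.063e+09 Pa.
SI base units throughout: W = 215.2 N, H = 4.063e+09 Pa, K = 1.607e-06.
Archard volume V = K·W·L/H = 1.607e-06 · 215.2 · 3.095 / 4.063e+09 = 2.634e-13 m³.

value=2.634e-13 m^3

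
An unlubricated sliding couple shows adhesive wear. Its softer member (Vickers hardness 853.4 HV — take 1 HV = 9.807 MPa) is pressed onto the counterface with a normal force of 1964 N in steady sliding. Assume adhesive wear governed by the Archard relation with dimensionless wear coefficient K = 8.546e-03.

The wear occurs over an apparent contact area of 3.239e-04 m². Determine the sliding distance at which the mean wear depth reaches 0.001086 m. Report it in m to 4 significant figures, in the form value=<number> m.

All working math carries exact precision, and intermediates are printed rounded, and rounded just once: four significant figures.
Convert: Hardness H = 853.4 HV × 9.807 MPa/HV = 8369 MPa = 8.369e+09 Pa.
Collected in SI base units: W = 1964 N, H = 8.369e+09 Pa, K = 8.546e-03.
Allowed volume V_lim = h_lim·A = 0.001086 · 3.239e-04 = 3.518e-07 m³.
Thus life L = V_lim·H/(K·W) = 3.518e-07 · 8.369e+09 / (8.546e-03 · 1964) = 175.4 m.

value=175.4 m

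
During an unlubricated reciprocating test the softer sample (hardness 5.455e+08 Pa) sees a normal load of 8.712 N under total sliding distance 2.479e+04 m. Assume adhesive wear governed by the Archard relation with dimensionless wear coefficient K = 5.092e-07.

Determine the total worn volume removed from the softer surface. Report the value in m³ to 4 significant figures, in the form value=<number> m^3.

value=2.016e-10 m^3

Each operation keeps full precision. Intermediates appear rounded. Rounded once at the end, at 4 significant figures.
Restated in SI base units: W = 8.712 N, H = 5.455e+08 Pa, K = 5.092e-07.
By Archard's law, V = K·W·L/H = 5.092e-07 · 8.712 · 2.479e+04 / 5.455e+08 = 2.016e-10 m³.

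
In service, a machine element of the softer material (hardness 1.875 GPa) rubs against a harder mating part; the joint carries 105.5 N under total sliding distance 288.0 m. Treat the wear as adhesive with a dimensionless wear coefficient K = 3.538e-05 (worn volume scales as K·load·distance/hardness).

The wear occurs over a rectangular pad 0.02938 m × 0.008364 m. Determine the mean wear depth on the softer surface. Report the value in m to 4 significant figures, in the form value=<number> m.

The intermediates are printed rounded; the computation runs at full float precision; rounded once at the end: four significant figures.
Hardness H = 1.875 GPa = 1.875e+09 Pa.
Contact area A = 0.02938 m × 0.008364 m = 2.457e-04 m².
In SI base units: W = 105.5 N, H = 1.875e+09 Pa, K = 3.538e-05.
Apply Archard: V = K·W·L/H = 3.538e-05 · 105.5 · 288.0 / 1.875e+09 = 5.733e-10 m³.
Mean depth h = V/A = 5.733e-10 / 2.457e-04 = 2.333e-06 m.

value=2.333e-06 m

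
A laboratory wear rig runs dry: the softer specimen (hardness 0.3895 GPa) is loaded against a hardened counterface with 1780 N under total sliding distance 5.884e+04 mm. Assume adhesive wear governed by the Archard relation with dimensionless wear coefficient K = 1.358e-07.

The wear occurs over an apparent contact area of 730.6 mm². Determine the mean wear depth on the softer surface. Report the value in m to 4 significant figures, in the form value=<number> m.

All working math holds full precision — the intermediates are printed rounded; rounded just once to 4 significant digits.
Convert: Distance covered L = 5.884e+04 mm = 58.84 m.
Convert: Hardness H = 0.3895 GPa = 3.895e+08 Pa.
Convert: Contact area A = 730.6 mm² = 7.306e-04 m².
Restated in SI base units: W = 1780 N, H = 3.895e+08 Pa, K = 1.358e-07.
Archard relation: V = K·W·L/H = 1.358e-07 · 1780 · 58.84 / 3.895e+08 = 3.652e-11 m³.
Depth of wear h = V/A = 3.652e-11 / 7.306e-04 = 4.998e-08 m.

value=4.998e-08 m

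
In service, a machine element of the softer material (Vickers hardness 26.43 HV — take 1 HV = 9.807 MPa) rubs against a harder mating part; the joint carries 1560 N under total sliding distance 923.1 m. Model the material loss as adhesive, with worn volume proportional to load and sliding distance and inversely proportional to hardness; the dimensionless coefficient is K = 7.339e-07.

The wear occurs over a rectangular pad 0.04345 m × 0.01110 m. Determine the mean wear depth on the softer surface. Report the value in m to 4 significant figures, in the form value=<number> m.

All arithmetic runs at full precision. Intermediates are displayed rounded, and a lone final rounding to four significant figures.
Convert: Hardness H = 26.43 HV × 9.807 MPa/HV = 259.2 MPa = 2.592e+08 Pa.
Convert: Contact area A = 0.04345 m × 0.01110 m = 4.823e-04 m².
In SI base units, W = 1560 N, H = 2.592e+08 Pa, K = 7.339e-07.
Archard volume V = K·W·L/H = 7.339e-07 · 1560 · 923.1 / 2.592e+08 = 4.077e-09 m³.
Wear depth h = V/A = 4.077e-09 / 4.823e-04 = 8.454e-06 m.

value=8.454e-06 m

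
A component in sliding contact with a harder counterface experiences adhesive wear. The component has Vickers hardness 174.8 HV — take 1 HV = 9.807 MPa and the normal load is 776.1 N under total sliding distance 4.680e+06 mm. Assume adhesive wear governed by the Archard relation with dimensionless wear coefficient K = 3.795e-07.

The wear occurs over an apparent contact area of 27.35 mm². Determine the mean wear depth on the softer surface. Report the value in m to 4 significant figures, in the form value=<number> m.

value=2.940e-05 m

Each operation holds exact precision. Printed values are rounded — rounded just once, at four significant figures.
Convert: Total distance L = 4.680e+06 mm = 4680 m.
Convert: Hardness H = 174.8 HV × 9.807 MPa/HV = 1714 MPa = 1.714e+09 Pa.
Convert: Contact area A = 27.35 mm² = 2.735e-05 m².
As SI base values: W = 776.1 N, H = 1.714e+09 Pa, K = 3.795e-07.
Volume removed: V = K·W·L/H = 3.795e-07 · 776.1 · 4680 / 1.714e+09 = 8.041e-10 m³.
Depth h = V/A = 8.041e-10 / 2.735e-05 = 2.940e-05 m.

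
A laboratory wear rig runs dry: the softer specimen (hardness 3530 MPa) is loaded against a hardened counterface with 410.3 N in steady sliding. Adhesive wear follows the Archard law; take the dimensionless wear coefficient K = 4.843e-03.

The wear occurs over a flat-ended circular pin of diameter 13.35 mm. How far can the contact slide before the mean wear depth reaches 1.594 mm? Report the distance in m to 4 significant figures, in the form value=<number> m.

value=396.4 m

The algebra carries exact precision, and the intermediates are displayed rounded — a lone final rounding to four significant figures.
Hardness H = 3530 MPa = 3.530e+09 Pa.
Pin diameter d = 13.35 mm = 0.01335 m. Contact area A = π·d²/4 = π·(0.01335 m)²/4 = 1.400e-04 m².
Depth limit h_lim = 1.594 mm = 0.001594 m.
Restated in SI base units: W = 410.3 N, H = 3.530e+09 Pa, K = 4.843e-03.
Wearable volume V_lim = h_lim·A = 0.001594 · 1.400e-04 = 2.231e-07 m³.
Thus life L = V_lim·H/(K·W) = 2.231e-07 · 3.530e+09 / (4.843e-03 · 410.3) = 396.4 m.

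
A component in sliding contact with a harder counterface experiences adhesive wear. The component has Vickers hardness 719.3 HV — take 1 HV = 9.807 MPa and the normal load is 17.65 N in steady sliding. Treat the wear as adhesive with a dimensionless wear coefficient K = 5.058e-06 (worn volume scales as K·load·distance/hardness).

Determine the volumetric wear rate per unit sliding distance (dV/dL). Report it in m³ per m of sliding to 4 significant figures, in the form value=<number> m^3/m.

value=1.266e-14 m^3/m

The algebra maintains exact precision. The intermediates are printed rounded — a single final rounding to 4 significant figures.
Hardness H = 719.3 HV × 9.807 MPa/HV = 7054 MPa = 7.054e+09 Pa.
SI base units throughout: W = 17.65 N, H = 7.054e+09 Pa, K = 5.058e-06.
Volumetric rate dV/dL = K·W/H (no L dependence): 5.058e-06 · 17.65 / 7.054e+09 = 1.266e-14 m³/m.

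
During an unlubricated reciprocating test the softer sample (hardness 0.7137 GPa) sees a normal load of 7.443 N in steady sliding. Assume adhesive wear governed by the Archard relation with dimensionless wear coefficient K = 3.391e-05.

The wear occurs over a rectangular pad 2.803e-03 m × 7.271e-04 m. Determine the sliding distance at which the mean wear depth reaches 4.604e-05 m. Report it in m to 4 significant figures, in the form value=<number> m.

Each operation maintains exact precision; intermediate values are printed rounded. Rounded just once to 4 significant digits.
Convert: Hardness H = 0.7137 GPa = 7.137e+08 Pa.
Convert: Contact area A = 2.803e-03 m × 7.271e-04 m = 2.038e-06 m².
Working in SI base units: W = 7.443 N, H = 7.137e+08 Pa, K = 3.391e-05.
Volume at the limit: V_lim = h_lim·A = 4.604e-05 · 2.038e-06 = 9.383e-11 m³.
Thus life L = V_lim·H/(K·W) = 9.383e-11 · 7.137e+08 / (3.391e-05 · 7.443) = 265.3 m.

value=265.3 m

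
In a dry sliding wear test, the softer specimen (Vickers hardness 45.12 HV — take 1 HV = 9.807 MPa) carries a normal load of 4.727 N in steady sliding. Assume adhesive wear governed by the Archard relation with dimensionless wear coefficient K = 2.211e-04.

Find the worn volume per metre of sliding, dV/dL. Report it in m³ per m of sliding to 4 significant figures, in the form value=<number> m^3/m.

Every step runs at full precision; intermediate values are displayed rounded; rounded just once, at four significant digits.
Hardness H = 45.12 HV × 9.807 MPa/HV = 442.5 MPa = 4.425e+08 Pa.
As SI base values: W = 4.727 N, H = 4.425e+08 Pa, K = 2.211e-04.
The wear rate dV/dL = K·W/H — distance-free: 2.211e-04 · 4.727 / 4.425e+08 = 2.362e-12 m³/m.

value=2.362e-12 m^3/m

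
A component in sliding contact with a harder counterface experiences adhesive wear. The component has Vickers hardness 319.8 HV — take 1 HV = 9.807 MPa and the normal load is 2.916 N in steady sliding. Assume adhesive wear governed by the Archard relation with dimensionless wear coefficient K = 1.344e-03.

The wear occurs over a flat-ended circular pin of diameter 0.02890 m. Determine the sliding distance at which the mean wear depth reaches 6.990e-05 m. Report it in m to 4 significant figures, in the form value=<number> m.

Intermediates are shown rounded — each operation keeps full precision, and a lone final rounding: 4 significant figures.
Hardness H = 319.8 HV × 9.807 MPa/HV = 3136 MPa = 3.136e+09 Pa.
Contact area A = π·d²/4 = π·(0.02890 m)²/4 = 6.560e-04 m².
Working in SI base units: W = 2.916 N, H = 3.136e+09 Pa, K = 1.344e-03.
Volume at the limit: V_lim = h_lim·A = 6.990e-05 · 6.560e-04 = 4.585e-08 m³.
Inverting, life L = V_lim·H/(K·W) = 4.585e-08 · 3.136e+09 / (1.344e-03 · 2.916) = 3.669e+04 m.

value=3.669e+04 m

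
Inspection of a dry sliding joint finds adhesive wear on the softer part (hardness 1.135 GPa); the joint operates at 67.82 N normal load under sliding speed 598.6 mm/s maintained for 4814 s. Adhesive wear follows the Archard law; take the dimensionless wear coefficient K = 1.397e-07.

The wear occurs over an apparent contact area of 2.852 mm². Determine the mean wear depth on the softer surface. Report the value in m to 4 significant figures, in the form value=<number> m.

The intermediates are displayed rounded; every step carries full float precision; rounded once at the end to 4 significant figures.
Convert: Sliding speed v = 598.6 mm/s = 0.5986 m/s. Distance L = v·t = 0.5986 m/s × 4814 s = 2882 m.
Convert: Hardness H = 1.135 GPa = 1.135e+09 Pa.
Convert: Contact area A = 2.852 mm² = 2.852e-06 m².
SI base units throughout: W = 67.82 N, H = 1.135e+09 Pa, K = 1.397e-07.
Worn volume V = K·W·L/H = 1.397e-07 · 67.82 · 2882 / 1.135e+09 = 2.405e-11 m³.
Depth of wear h = V/A = 2.405e-11 / 2.852e-06 = 8.434e-06 m.

value=8.434e-06 m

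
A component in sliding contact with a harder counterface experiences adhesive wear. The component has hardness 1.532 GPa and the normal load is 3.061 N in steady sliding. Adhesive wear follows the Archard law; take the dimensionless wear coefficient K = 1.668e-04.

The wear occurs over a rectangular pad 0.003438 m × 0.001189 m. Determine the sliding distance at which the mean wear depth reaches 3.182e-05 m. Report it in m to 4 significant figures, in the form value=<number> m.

value=390.3 m

Intermediates are shown rounded; all working math holds full precision, and rounded once at the end: 4 significant digits.
Hardness H = 1.532 GPa = 1.532e+09 Pa.
Contact area A = 0.003438 m × 0.001189 m = 4.088e-06 m².
As SI base values: W = 3.061 N, H = 1.532e+09 Pa, K = 1.668e-04.
Volume at the limit: V_lim = h_lim·A = 3.182e-05 · 4.088e-06 = 1.301e-10 m³.
So the life L = V_lim·H/(K·W) = 1.301e-10 · 1.532e+09 / (1.668e-04 · 3.061) = 390.3 m.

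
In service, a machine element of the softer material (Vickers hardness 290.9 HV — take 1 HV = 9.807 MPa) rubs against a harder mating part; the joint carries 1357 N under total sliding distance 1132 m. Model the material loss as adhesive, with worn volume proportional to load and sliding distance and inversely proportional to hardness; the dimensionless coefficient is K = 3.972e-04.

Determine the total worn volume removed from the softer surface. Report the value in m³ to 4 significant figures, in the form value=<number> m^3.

Every step holds full precision, and intermediates are shown rounded, and a single final rounding, at 4 significant figures.
Convert: Hardness H = 290.9 HV × 9.807 MPa/HV = 2853 MPa = 2.853e+09 Pa.
Expressed in SI base units: W = 1357 N, H = 2.853e+09 Pa, K = 3.972e-04.
Archard relation: V = K·W·L/H = 3.972e-04 · 1357 · 1132 / 2.853e+09 = 2.139e-07 m³.

value=2.139e-07 m^3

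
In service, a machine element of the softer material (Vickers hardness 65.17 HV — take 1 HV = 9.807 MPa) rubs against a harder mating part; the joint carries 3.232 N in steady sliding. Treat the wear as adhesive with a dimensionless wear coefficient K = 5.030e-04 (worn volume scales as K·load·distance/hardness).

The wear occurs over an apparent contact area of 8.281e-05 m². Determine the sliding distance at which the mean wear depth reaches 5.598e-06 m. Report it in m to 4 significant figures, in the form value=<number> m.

value=182.2 m

The intermediates are shown rounded — each operation carries full precision, and one final rounding, at 4 significant figures.
Hardness H = 65.17 HV × 9.807 MPa/HV = 639.1 MPa = 6.391e+08 Pa.
Restated in SI base units: W = 3.232 N, H = 6.391e+08 Pa, K = 5.030e-04.
Volume at the limit: V_lim = h_lim·A = 5.598e-06 · 8.281e-05 = 4.636e-10 m³.
Sliding life L = V_lim·H/(K·W) = 4.636e-10 · 6.391e+08 / (5.030e-04 · 3.232) = 182.2 m.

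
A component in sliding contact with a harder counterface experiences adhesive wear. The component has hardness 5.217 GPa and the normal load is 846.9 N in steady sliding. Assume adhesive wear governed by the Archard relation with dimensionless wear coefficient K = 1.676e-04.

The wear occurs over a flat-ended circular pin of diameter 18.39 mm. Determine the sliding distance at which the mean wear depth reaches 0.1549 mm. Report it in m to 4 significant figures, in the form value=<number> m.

value=1512 m

Every step maintains exact precision, and intermediates are shown rounded. Rounded once at the end: four significant figures.
Hardness H = 5.217 GPa = 5.217e+09 Pa.
Pin diameter d = 18.39 mm = 0.01839 m. Contact area A = π·d²/4 = π·(0.01839 m)²/4 = 2.656e-04 m².
Depth limit h_lim = 0.1549 mm = 1.549e-04 m.
As SI base values: W = 846.9 N, H = 5.217e+09 Pa, K = 1.676e-04.
At the depth limit, V_lim = h_lim·A = 1.549e-04 · 2.656e-04 = 4.114e-08 m³.
Inverting, life L = V_lim·H/(K·W) = 4.114e-08 · 5.217e+09 / (1.676e-04 · 846.9) = 1512 m.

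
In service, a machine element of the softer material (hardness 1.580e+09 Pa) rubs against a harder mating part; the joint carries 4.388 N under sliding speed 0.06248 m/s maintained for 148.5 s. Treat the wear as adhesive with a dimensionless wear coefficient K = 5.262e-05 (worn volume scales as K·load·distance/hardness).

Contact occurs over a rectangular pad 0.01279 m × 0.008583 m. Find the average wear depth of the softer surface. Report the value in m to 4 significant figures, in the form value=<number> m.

value=1.235e-08 m

The intermediates are shown rounded. All arithmetic runs at full precision; rounded just once, at four significant digits.
Sliding distance L = v·t = 0.06248 m/s × 148.5 s = 9.278 m.
Contact area A = 0.01279 m × 0.008583 m = 1.098e-04 m².
Working in SI base units: W = 4.388 N, H = 1.580e+09 Pa, K = 5.262e-05.
Volume removed: V = K·W·L/H = 5.262e-05 · 4.388 · 9.278 / 1.580e+09 = 1.356e-12 m³.
Depth of wear h = V/A = 1.356e-12 / 1.098e-04 = 1.235e-08 m.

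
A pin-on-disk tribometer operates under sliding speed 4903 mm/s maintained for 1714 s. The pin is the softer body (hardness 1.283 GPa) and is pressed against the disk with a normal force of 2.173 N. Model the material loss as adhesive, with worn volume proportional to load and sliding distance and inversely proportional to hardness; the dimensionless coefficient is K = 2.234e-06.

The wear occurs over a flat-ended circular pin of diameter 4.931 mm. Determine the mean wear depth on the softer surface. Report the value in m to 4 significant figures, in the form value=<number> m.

value=1.665e-06 m

Every step carries full precision. Quoted intermediates are rounded — one final rounding, at four significant digits.
Convert: Sliding speed v = 4903 mm/s = 4.903 m/s. The distance L = v·t = 4.903 m/s × 1714 s = 8404 m.
Convert: Hardness H = 1.283 GPa = 1.283e+09 Pa.
Convert: Pin diameter d = 4.931 mm = 0.004931 m. Contact area A = π·d²/4 = π·(0.004931 m)²/4 = 1.910e-05 m².
Restated in SI base units: W = 2.173 N, H = 1.283e+09 Pa, K = 2.234e-06.
Archard relation: V = K·W·L/H = 2.234e-06 · 2.173 · 8404 / 1.283e+09 = 3.180e-11 m³.
Depth of wear h = V/A = 3.180e-11 / 1.910e-05 = 1.665e-06 m.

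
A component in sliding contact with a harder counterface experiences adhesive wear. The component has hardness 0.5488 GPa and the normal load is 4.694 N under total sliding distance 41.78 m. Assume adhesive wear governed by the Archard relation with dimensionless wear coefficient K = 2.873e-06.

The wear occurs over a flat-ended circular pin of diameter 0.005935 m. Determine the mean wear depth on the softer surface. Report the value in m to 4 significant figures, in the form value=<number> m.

The computation carries full float precision, and the intermediates are displayed rounded — rounded just once: four significant digits.
Convert: Hardness H = 0.5488 GPa = 5.488e+08 Pa.
Convert: Contact area A = π·d²/4 = π·(0.005935 m)²/4 = 2.767e-05 m².
In SI base units, W = 4.694 N, H = 5.488e+08 Pa, K = 2.873e-06.
By Archard's law, V = K·W·L/H = 2.873e-06 · 4.694 · 41.78 / 5.488e+08 = 1.027e-12 m³.
Depth of wear h = V/A = 1.027e-12 / 2.767e-05 = 3.711e-08 m.

value=3.711e-08 m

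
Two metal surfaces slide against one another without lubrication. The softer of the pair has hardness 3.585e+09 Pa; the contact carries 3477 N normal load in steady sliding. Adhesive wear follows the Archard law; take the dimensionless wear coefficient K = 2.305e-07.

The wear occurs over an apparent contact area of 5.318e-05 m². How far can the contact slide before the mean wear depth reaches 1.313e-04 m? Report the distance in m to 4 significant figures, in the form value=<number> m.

The computation carries exact precision — intermediate values are displayed rounded. Rounded once at the end: 4 significant digits.
In SI base units, W = 3477 N, H = 3.585e+09 Pa, K = 2.305e-07.
Limit volume V_lim = h_lim·A = 1.313e-04 · 5.318e-05 = 6.983e-09 m³.
Life L = V_lim·H/(K·W) = 6.983e-09 · 3.585e+09 / (2.305e-07 · 3477) = 3.123e+04 m.

value=3.123e+04 m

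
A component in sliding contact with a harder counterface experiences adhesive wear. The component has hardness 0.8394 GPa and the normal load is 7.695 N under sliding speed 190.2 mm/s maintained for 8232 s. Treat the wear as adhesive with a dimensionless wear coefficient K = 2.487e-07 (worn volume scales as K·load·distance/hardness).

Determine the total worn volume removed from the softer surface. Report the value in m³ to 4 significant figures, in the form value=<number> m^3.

The computation holds exact precision, and displayed values are rounded; one final rounding to 4 significant figures.
Convert: Sliding speed v = 190.2 mm/s = 0.1902 m/s. Distance L = v·t = 0.1902 m/s × 8232 s = 1566 m.
Convert: Hardness H = 0.8394 GPa = 8.394e+08 Pa.
In SI base units, W = 7.695 N, H = 8.394e+08 Pa, K = 2.487e-07.
Worn volume V = K·W·L/H = 2.487e-07 · 7.695 · 1566 / 8.394e+08 = 3.570e-12 m³.

value=3.570e-12 m^3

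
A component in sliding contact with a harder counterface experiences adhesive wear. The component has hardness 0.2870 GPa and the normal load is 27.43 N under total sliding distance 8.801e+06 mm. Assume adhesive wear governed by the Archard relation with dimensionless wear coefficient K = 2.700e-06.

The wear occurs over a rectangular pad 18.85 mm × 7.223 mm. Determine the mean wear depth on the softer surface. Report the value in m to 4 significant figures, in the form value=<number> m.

Intermediates are displayed rounded, and the algebra carries exact precision, and one last rounding, at four significant digits.
Distance covered L = 8.801e+06 mm = 8801 m.
Hardness H = 0.2870 GPa = 2.870e+08 Pa.
Pad sides 18.85 mm × 7.223 mm = 0.01885 m × 0.007223 m. Contact area A = 0.01885 m × 0.007223 m = 1.362e-04 m².
Expressed in SI base units: W = 27.43 N, H = 2.870e+08 Pa, K = 2.700e-06.
Apply Archard: V = K·W·L/H = 2.700e-06 · 27.43 · 8801 / 2.870e+08 = 2.271e-09 m³.
Average depth h = V/A = 2.271e-09 / 1.362e-04 = 1.668e-05 m.

value=1.668e-05 m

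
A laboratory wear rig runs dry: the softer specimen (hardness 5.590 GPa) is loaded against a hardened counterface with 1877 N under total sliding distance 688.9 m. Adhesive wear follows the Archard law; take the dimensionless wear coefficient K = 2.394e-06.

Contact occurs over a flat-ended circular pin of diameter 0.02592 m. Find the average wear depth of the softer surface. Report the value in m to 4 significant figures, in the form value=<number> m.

All arithmetic holds exact precision. Shown intermediates are rounded; rounded just once to 4 significant figures.
Convert: Hardness H = 5.590 GPa = 5.590e+09 Pa.
Convert: Contact area A = π·d²/4 = π·(0.02592 m)²/4 = 5.277e-04 m².
Restated in SI base units: W = 1877 N, H = 5.590e+09 Pa, K = 2.394e-06.
Apply Archard: V = K·W·L/H = 2.394e-06 · 1877 · 688.9 / 5.590e+09 = 5.538e-10 m³.
Mean wear depth h = V/A = 5.538e-10 / 5.277e-04 = 1.049e-06 m.

value=1.049e-06 m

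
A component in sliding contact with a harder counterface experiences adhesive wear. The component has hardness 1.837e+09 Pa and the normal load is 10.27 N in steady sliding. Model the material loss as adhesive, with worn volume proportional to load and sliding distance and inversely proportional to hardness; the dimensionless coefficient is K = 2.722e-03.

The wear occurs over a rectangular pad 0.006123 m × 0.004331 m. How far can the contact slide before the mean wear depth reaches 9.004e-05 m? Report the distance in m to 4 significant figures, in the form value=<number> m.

Intermediates are displayed rounded, and every step runs at full float precision; a lone final rounding: 4 significant digits.
Convert: Contact area A = 0.006123 m × 0.004331 m = 2.652e-05 m².
Collected in SI base units: W = 10.27 N, H = 1.837e+09 Pa, K = 2.722e-03.
Wearable volume V_lim = h_lim·A = 9.004e-05 · 2.652e-05 = 2.388e-09 m³.
Thus life L = V_lim·H/(K·W) = 2.388e-09 · 1.837e+09 / (2.722e-03 · 10.27) = 156.9 m.

value=156.9 m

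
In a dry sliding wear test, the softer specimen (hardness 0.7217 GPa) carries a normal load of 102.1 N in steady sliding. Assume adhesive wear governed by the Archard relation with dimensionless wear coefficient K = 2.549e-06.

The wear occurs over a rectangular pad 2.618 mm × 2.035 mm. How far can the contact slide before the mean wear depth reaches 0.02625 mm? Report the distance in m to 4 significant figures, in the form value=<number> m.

value=387.8 m

Intermediate values are printed rounded; all arithmetic carries full precision — a single final rounding to four significant figures.
Convert: Hardness H = 0.7217 GPa = 7.217e+08 Pa.
Convert: Pad sides 2.618 mm × 2.035 mm = 0.002618 m × 0.002035 m. Contact area A = 0.002618 m × 0.002035 m = 5.328e-06 m².
Convert: Depth limit h_lim = 0.02625 mm = 2.625e-05 m.
Restated in SI base units: W = 102.1 N, H = 7.217e+08 Pa, K = 2.549e-06.
At the depth limit, V_lim = h_lim·A = 2.625e-05 · 5.328e-06 = 1.399e-10 m³.
Life L = V_lim·H/(K·W) = 1.399e-10 · 7.217e+08 / (2.549e-06 · 102.1) = 387.8 m.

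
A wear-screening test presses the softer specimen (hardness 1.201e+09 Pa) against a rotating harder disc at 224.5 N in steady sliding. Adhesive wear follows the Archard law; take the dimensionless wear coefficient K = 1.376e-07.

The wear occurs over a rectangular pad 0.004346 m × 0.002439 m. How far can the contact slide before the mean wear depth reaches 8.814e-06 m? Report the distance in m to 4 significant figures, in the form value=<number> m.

The algebra runs at exact precision. Printed values are rounded, and one final rounding, at four significant figures.
Convert: Contact area A = 0.004346 m × 0.002439 m = 1.060e-05 m².
In SI base units: W = 224.5 N, H = 1.201e+09 Pa, K = 1.376e-07.
At the depth limit, V_lim = h_lim·A = 8.814e-06 · 1.060e-05 = 9.343e-11 m³.
Inverting, life L = V_lim·H/(K·W) = 9.343e-11 · 1.201e+09 / (1.376e-07 · 224.5) = 3632 m.

value=3632 m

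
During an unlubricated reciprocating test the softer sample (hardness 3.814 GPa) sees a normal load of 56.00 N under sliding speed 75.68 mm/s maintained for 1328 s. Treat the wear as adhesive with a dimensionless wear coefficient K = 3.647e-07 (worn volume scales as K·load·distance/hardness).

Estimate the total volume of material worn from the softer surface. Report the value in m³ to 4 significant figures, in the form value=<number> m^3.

value=5.382e-13 m^3

Intermediate values appear rounded. Every step carries full float precision, and rounded once at the end to four significant figures.
Convert: Sliding speed v = 75.68 mm/s = 0.07568 m/s. Path length L = v·t = 0.07568 m/s × 1328 s = 100.5 m.
Convert: Hardness H = 3.814 GPa = 3.814e+09 Pa.
In SI base units: W = 56.00 N, H = 3.814e+09 Pa, K = 3.647e-07.
Volume removed: V = K·W·L/H = 3.647e-07 · 56.00 · 100.5 / 3.814e+09 = 5.382e-13 m³.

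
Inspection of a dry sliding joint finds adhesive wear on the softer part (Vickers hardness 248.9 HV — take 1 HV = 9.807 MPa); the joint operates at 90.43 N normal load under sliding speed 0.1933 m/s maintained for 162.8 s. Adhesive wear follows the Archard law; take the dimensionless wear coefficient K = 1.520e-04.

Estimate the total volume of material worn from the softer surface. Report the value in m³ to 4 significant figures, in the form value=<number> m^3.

Intermediates are shown rounded. All arithmetic maintains exact precision. Rounded just once: four significant figures.
Convert: Total distance L = v·t = 0.1933 m/s × 162.8 s = 31.47 m.
Convert: Hardness H = 248.9 HV × 9.807 MPa/HV = 2441 MPa = 2.441e+09 Pa.
Restated in SI base units: W = 90.43 N, H = 2.441e+09 Pa, K = 1.520e-04.
Wear volume V = K·W·L/H = 1.520e-04 · 90.43 · 31.47 / 2.441e+09 = 1.772e-10 m³.

value=1.772e-10 m^3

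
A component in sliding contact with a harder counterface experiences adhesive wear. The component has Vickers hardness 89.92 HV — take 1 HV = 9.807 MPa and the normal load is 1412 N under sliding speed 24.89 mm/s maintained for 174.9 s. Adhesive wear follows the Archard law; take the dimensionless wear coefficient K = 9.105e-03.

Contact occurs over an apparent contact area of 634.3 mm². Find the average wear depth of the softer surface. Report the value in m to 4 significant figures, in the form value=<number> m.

The intermediates are printed rounded. The algebra keeps full precision — one final rounding, at four significant digits.
Convert: Sliding speed v = 24.89 mm/s = 0.02489 m/s. Sliding distance L = v·t = 0.02489 m/s × 174.9 s = 4.353 m.
Convert: Hardness H = 89.92 HV × 9.807 MPa/HV = 881.8 MPa = 8.818e+08 Pa.
Convert: Contact area A = 634.3 mm² = 6.343e-04 m².
In SI base units, W = 1412 N, H = 8.818e+08 Pa, K = 9.105e-03.
Volume removed: V = K·W·L/H = 9.105e-03 · 1412 · 4.353 / 8.818e+08 = 6.347e-08 m³.
Mean wear depth h = V/A = 6.347e-08 / 6.343e-04 = 1.001e-04 m.

value=1.001e-04 m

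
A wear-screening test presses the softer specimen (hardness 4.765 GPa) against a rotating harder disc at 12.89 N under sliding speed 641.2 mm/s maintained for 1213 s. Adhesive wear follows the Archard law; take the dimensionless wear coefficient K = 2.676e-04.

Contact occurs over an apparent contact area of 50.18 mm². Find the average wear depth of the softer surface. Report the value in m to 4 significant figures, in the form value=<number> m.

Every step holds full float precision, and the intermediates are printed rounded — rounded just once: 4 significant digits.
Convert: Sliding speed v = 641.2 mm/s = 0.6412 m/s. Total distance L = v·t = 0.6412 m/s × 1213 s = 777.8 m.
Convert: Hardness H = 4.765 GPa = 4.765e+09 Pa.
Convert: Contact area A = 50.18 mm² = 5.018e-05 m².
Collected in SI base units: W = 12.89 N, H = 4.765e+09 Pa, K = 2.676e-04.
Volume removed: V = K·W·L/H = 2.676e-04 · 12.89 · 777.8 / 4.765e+09 = 5.630e-10 m³.
Wear depth h = V/A = 5.630e-10 / 5.018e-05 = 1.122e-05 m.

value=1.122e-05 m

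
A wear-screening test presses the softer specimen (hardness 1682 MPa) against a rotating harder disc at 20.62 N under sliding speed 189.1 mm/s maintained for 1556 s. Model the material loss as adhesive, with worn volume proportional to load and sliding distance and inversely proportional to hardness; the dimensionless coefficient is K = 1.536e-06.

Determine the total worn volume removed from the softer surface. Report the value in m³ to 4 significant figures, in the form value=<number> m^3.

The computation maintains full precision. The intermediates are displayed rounded — a lone final rounding, at four significant digits.
Convert: Sliding speed v = 189.1 mm/s = 0.1891 m/s. Sliding distance L = v·t = 0.1891 m/s × 1556 s = 294.2 m.
Convert: Hardness H = 1682 MPa = 1.682e+09 Pa.
Expressed in SI base units: W = 20.62 N, H = 1.682e+09 Pa, K = 1.536e-06.
The Archard volume V = K·W·L/H = 1.536e-06 · 20.62 · 294.2 / 1.682e+09 = 5.541e-12 m³.

value=5.541e-12 m^3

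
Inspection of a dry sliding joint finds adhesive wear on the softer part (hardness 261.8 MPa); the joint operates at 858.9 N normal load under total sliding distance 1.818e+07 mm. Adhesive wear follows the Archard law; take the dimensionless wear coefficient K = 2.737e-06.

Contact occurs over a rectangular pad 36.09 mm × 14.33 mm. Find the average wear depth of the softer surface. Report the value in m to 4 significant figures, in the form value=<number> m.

Intermediate values are displayed rounded, and all working math carries full float precision; one final rounding to four significant figures.
Convert: Distance L = 1.818e+07 mm = 1.818e+04 m.
Convert: Hardness H = 261.8 MPa = 2.618e+08 Pa.
Convert: Pad sides 36.09 mm × 14.33 mm = 0.03609 m × 0.01433 m. Contact area A = 0.03609 m × 0.01433 m = 5.172e-04 m².
In SI base units, W = 858.9 N, H = 2.618e+08 Pa, K = 2.737e-06.
Worn volume V = K·W·L/H = 2.737e-06 · 858.9 · 1.818e+04 / 2.618e+08 = 1.632e-07 m³.
Depth h = V/A = 1.632e-07 / 5.172e-04 = 3.157e-04 m.

value=3.157e-04 m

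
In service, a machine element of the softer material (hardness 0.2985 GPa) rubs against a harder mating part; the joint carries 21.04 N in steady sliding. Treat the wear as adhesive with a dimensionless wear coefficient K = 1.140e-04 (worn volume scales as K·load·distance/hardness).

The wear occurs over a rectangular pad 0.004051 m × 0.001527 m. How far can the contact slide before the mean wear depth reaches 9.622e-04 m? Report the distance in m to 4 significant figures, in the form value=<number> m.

value=740.7 m

Every step keeps full float precision, and intermediate values are shown rounded, and a single final rounding, at 4 significant digits.
Convert: Hardness H = 0.2985 GPa = 2.985e+08 Pa.
Convert: Contact area A = 0.004051 m × 0.001527 m = 6.186e-06 m².
In SI base units, W = 21.04 N, H = 2.985e+08 Pa, K = 1.140e-04.
Wearable volume V_lim = h_lim·A = 9.622e-04 · 6.186e-06 = 5.952e-09 m³.
Inverting, life L = V_lim·H/(K·W) = 5.952e-09 · 2.985e+08 / (1.140e-04 · 21.04) = 740.7 m.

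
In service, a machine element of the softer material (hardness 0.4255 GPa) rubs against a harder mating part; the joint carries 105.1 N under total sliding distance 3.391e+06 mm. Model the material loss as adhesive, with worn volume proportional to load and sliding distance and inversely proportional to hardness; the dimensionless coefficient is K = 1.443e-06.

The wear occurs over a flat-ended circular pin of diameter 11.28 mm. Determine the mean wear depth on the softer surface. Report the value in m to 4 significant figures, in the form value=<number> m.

The algebra runs at exact precision. Printed values are rounded — a single final rounding: four significant digits.
Convert: Path length L = 3.391e+06 mm = 3391 m.
Convert: Hardness H = 0.4255 GPa = 4.255e+08 Pa.
Convert: Pin diameter d = 11.28 mm = 0.01128 m. Contact area A = π·d²/4 = π·(0.01128 m)²/4 = 9.993e-05 m².
As SI base values: W = 105.1 N, H = 4.255e+08 Pa, K = 1.443e-06.
Volume removed: V = K·W·L/H = 1.443e-06 · 105.1 · 3391 / 4.255e+08 = 1.209e-09 m³.
Average depth h = V/A = 1.209e-09 / 9.993e-05 = 1.209e-05 m.

value=1.209e-05 m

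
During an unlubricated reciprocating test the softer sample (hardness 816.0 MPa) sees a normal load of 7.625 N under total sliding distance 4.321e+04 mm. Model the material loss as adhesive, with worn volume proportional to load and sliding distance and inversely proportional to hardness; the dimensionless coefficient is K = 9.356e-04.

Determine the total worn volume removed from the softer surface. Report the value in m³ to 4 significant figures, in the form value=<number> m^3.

value=3.778e-10 m^3

The computation keeps exact precision; printed values are rounded, and rounded just once: four significant digits.
Convert: Total distance L = 4.321e+04 mm = 43.21 m.
Convert: Hardness H = 816.0 MPa = 8.160e+08 Pa.
SI base units throughout: W = 7.625 N, H = 8.160e+08 Pa, K = 9.356e-04.
The Archard volume V = K·W·L/H = 9.356e-04 · 7.625 · 43.21 / 8.160e+08 = 3.778e-10 m³.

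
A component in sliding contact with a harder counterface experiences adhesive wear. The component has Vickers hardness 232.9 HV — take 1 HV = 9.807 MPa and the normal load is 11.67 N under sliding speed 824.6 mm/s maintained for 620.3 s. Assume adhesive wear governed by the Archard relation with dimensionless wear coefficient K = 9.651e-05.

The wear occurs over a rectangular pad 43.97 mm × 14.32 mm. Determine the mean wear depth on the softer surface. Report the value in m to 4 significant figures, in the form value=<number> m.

value=4.006e-07 m

Intermediates are displayed rounded; each operation carries full precision; a single final rounding: four significant figures.
Convert: Sliding speed v = 824.6 mm/s = 0.8246 m/s. Path length L = v·t = 0.8246 m/s × 620.3 s = 511.5 m.
Convert: Hardness H = 232.9 HV × 9.807 MPa/HV = 2284 MPa = 2.284e+09 Pa.
Convert: Pad sides 43.97 mm × 14.32 mm = 0.04397 m × 0.01432 m. Contact area A = 0.04397 m × 0.01432 m = 6.297e-04 m².
In SI base units: W = 11.67 N, H = 2.284e+09 Pa, K = 9.651e-05.
Archard volume V = K·W·L/H = 9.651e-05 · 11.67 · 511.5 / 2.284e+09 = 2.522e-10 m³.
Average depth h = V/A = 2.522e-10 / 6.297e-04 = 4.006e-07 m.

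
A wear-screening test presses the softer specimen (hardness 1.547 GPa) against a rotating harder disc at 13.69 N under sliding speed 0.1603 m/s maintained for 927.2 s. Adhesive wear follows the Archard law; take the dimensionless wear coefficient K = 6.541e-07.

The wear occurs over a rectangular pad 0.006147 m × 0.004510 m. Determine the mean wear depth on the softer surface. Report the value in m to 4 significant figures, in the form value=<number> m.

value=3.103e-08 m

The computation maintains exact precision — the intermediates appear rounded. Rounded just once, at four significant digits.
Convert: The distance L = v·t = 0.1603 m/s × 927.2 s = 148.6 m.
Convert: Hardness H = 1.547 GPa = 1.547e+09 Pa.
Convert: Contact area A = 0.006147 m × 0.004510 m = 2.772e-05 m².
As SI base values: W = 13.69 N, H = 1.547e+09 Pa, K = 6.541e-07.
Archard relation: V = K·W·L/H = 6.541e-07 · 13.69 · 148.6 / 1.547e+09 = 8.603e-13 m³.
Depth of wear h = V/A = 8.603e-13 / 2.772e-05 = 3.103e-08 m.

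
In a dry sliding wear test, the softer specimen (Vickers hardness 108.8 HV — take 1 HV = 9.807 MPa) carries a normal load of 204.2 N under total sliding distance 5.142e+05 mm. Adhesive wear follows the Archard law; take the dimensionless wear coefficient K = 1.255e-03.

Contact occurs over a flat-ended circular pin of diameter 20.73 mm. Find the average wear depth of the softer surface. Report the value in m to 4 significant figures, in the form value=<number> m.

value=3.659e-04 m

Intermediate values are printed rounded, and every step maintains full precision — rounded once at the end: four significant figures.
Path length L = 5.142e+05 mm = 514.2 m.
Hardness H = 108.8 HV × 9.807 MPa/HV = 1067 MPa = 1.067e+09 Pa.
Pin diameter d = 20.73 mm = 0.02073 m. Contact area A = π·d²/4 = π·(0.02073 m)²/4 = 3.375e-04 m².
In SI base units: W = 204.2 N, H = 1.067e+09 Pa, K = 1.255e-03.
Volume removed: V = K·W·L/H = 1.255e-03 · 204.2 · 514.2 / 1.067e+09 = 1.235e-07 m³.
Average depth h = V/A = 1.235e-07 / 3.375e-04 = 3.659e-04 m.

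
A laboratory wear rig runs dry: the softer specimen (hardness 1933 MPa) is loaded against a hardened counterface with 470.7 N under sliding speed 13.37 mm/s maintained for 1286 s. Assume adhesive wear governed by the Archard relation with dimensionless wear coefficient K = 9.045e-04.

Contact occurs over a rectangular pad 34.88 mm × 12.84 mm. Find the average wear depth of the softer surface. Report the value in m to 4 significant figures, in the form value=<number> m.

value=8.456e-06 m

The intermediates are displayed rounded — all arithmetic runs at full precision; a lone final rounding, at 4 significant figures.
Convert: Sliding speed v = 13.37 mm/s = 0.01337 m/s. Total distance L = v·t = 0.01337 m/s × 1286 s = 17.19 m.
Convert: Hardness H = 1933 MPa = 1.933e+09 Pa.
Convert: Pad sides 34.88 mm × 12.84 mm = 0.03488 m × 0.01284 m. Contact area A = 0.03488 m × 0.01284 m = 4.479e-04 m².
SI base units throughout: W = 470.7 N, H = 1.933e+09 Pa, K = 9.045e-04.
Archard volume V = K·W·L/H = 9.045e-04 · 470.7 · 17.19 / 1.933e+09 = 3.787e-09 m³.
Mean wear depth h = V/A = 3.787e-09 / 4.479e-04 = 8.456e-06 m.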